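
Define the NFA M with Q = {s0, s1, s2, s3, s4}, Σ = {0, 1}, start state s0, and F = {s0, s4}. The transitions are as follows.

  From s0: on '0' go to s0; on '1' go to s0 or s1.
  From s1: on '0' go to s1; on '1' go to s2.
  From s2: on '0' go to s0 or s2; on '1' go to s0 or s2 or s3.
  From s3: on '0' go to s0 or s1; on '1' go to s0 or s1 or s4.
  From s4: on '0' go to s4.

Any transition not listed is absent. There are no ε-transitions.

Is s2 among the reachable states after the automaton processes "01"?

No

Start in {s0}.
Read '0': {s0} → {s0}.
Read '1': {s0} → {s0, s1}.
State s2 is not in {s0, s1}.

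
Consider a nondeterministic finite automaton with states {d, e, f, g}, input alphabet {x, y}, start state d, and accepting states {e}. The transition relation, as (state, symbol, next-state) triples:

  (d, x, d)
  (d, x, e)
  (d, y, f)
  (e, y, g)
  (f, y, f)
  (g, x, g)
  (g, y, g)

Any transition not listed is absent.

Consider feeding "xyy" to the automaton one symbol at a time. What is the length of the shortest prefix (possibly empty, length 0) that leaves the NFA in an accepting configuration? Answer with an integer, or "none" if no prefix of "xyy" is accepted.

1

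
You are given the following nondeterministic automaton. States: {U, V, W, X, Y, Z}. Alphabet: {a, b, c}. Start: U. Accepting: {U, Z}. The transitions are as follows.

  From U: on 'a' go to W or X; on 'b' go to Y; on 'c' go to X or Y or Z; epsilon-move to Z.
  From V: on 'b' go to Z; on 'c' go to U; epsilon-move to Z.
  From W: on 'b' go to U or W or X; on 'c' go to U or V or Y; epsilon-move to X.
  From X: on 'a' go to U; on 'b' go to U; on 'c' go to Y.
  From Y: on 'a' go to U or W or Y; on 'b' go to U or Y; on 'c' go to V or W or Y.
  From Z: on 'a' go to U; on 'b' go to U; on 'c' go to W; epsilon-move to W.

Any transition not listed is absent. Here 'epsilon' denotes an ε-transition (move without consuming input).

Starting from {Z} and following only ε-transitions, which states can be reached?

{W, X, Z}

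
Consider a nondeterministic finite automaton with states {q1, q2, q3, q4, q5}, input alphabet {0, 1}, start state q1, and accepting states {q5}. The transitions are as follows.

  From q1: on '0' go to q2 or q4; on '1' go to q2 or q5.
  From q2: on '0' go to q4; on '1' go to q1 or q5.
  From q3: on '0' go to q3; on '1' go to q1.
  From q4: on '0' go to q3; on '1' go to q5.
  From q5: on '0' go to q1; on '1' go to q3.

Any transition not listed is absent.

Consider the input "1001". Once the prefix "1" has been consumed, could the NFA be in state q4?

Start in {q1}.
Read '1': q1→{q2, q5}; now {q2, q5}.
State q4 is not in {q2, q5}.

No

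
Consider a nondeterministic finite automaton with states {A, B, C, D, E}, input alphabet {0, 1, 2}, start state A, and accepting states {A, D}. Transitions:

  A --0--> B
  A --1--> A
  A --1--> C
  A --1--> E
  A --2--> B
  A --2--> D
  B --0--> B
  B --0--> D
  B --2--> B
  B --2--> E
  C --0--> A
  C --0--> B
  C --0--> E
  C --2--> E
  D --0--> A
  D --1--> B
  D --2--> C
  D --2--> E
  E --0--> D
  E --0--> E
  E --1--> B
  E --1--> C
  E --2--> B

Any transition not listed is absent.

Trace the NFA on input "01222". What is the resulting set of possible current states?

Start in {A}.
Read '0': A→{B}; now {B}.
Read '1': B→∅; now ∅.
The set is empty and remains empty for the remaining 3 symbols.

∅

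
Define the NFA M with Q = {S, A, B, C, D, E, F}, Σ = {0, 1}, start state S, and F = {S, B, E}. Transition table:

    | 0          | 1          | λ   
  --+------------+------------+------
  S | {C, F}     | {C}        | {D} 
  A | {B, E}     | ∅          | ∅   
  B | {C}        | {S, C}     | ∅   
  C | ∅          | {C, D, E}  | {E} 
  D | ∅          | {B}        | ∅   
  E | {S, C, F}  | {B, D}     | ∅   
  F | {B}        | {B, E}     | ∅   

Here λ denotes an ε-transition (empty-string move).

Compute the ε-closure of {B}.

Begin with {B}.
No ε-moves leave this set, so the closure equals the set itself.

{B}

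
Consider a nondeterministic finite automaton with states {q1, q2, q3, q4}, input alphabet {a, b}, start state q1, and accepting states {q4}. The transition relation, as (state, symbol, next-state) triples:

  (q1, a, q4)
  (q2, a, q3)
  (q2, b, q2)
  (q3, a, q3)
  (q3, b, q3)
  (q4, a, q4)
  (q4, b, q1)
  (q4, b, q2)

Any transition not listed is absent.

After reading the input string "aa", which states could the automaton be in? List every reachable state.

Start in {q1}.
Read 'a': q1→{q4}; now {q4}.
Read 'a': q4→{q4}; now {q4}.

{q4}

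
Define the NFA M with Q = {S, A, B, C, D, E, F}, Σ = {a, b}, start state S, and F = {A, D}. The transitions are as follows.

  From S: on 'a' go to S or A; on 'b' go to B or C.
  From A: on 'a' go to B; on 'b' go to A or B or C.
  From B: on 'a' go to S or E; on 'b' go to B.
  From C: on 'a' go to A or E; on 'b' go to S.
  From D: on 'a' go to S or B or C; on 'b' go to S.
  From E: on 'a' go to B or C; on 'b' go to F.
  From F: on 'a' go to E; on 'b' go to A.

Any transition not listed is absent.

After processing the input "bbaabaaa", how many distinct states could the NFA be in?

5

Start in {S}.
Read 'b': {S} → {B, C}.
Read 'b': {B, C} → {S, B}.
Read 'a': {S, B} → {S, A, E}.
Read 'a': {S, A, E} → {S, A, B, C}.
Read 'b': {S, A, B, C} → {S, A, B, C}.
Read 'a': {S, A, B, C} → {S, A, B, E}.
Read 'a': {S, A, B, E} → {S, A, B, C, E}.
Read 'a': {S, A, B, C, E} → {S, A, B, C, E}.
That set has 5 states.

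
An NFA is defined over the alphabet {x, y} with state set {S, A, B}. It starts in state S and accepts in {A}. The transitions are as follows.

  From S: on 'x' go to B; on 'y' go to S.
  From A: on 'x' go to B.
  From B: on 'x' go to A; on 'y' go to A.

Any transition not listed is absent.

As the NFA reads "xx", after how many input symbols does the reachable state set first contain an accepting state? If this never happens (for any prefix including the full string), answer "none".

2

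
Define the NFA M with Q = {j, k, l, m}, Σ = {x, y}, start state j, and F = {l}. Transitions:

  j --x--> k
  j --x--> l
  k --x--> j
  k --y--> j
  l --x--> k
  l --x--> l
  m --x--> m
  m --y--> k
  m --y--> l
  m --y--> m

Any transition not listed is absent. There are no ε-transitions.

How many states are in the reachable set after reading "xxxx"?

Start in {j}.
Read 'x': {j} → {k, l}.
Read 'x': {k, l} → {j, k, l}.
Read 'x': {j, k, l} → {j, k, l}.
Read 'x': {j, k, l} → {j, k, l}.
That set has 3 states.

3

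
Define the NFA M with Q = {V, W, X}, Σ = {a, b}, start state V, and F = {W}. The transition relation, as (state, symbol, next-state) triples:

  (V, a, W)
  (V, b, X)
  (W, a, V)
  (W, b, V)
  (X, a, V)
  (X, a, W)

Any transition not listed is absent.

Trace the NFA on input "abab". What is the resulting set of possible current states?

{V}

Start in {V}.
Read 'a': V→{W}; now {W}.
Read 'b': W→{V}; now {V}.
Read 'a': V→{W}; now {W}.
Read 'b': W→{V}; now {V}.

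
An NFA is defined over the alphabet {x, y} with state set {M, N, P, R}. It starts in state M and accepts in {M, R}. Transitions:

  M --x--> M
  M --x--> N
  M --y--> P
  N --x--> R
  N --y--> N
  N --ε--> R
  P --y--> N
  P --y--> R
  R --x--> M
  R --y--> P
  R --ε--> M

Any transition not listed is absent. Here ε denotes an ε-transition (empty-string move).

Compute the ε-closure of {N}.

{M, N, R}

Begin with {N}.
ε-move N → R; add R.
ε-move R → M; add M.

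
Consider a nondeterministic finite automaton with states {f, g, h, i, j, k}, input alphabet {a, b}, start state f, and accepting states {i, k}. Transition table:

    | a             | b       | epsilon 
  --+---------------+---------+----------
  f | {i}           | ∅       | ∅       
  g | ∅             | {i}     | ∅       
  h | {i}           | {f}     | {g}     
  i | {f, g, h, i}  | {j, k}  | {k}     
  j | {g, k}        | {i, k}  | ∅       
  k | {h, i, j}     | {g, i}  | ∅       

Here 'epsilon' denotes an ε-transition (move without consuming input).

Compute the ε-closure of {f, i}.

Begin with {f, i}.
ε-move i → k; add k.

{f, i, k}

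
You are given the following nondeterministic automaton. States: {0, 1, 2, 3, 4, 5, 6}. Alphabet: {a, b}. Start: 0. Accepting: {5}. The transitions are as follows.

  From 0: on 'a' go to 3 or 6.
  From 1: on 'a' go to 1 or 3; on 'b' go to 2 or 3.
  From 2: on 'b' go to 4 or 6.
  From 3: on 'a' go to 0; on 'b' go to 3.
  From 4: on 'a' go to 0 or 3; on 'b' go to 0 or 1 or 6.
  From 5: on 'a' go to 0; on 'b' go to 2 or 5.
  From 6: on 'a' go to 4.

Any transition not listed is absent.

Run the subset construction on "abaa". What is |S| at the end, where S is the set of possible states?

2

Start in {0}.
Read 'a': {0} → {3, 6}.
Read 'b': {3, 6} → {3}.
Read 'a': {3} → {0}.
Read 'a': {0} → {3, 6}.
That set has 2 states.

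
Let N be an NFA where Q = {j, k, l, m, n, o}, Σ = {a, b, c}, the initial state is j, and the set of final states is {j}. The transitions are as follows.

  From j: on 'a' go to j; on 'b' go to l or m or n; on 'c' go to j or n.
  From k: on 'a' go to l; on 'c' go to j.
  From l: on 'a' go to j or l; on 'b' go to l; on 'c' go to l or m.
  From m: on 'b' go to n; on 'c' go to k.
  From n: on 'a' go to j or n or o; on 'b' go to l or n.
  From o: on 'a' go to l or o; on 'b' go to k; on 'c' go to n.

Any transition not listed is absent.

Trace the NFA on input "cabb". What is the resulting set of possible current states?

Start in {j}.
Read 'c': j→{j, n}; now {j, n}.
Read 'a': j→{j}, n→{j, n, o}; now {j, n, o}.
Read 'b': j→{l, m, n}, n→{l, n}, o→{k}; now {k, l, m, n}.
Read 'b': k→∅, l→{l}, m→{n}, n→{l, n}; now {l, n}.

{l, n}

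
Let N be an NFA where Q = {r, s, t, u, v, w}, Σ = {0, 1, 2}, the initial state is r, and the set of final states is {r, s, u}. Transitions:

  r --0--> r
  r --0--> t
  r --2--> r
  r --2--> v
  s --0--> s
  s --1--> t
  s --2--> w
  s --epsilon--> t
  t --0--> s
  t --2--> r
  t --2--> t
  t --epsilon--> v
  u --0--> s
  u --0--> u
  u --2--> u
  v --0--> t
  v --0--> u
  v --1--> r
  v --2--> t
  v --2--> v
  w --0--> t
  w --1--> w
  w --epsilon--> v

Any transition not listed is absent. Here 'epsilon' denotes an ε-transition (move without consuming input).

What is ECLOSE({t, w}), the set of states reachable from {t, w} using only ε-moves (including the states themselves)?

{t, v, w}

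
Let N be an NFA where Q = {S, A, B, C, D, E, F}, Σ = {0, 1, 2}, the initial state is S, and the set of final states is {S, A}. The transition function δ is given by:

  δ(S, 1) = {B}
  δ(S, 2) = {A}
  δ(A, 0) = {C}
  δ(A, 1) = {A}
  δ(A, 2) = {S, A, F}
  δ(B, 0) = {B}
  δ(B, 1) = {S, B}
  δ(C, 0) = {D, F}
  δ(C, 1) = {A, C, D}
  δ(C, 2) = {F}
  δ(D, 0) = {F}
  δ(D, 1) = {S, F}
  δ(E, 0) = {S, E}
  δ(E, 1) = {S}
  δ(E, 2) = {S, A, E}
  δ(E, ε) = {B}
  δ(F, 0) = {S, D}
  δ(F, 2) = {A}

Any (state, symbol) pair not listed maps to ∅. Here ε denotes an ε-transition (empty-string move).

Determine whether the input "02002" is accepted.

Start in {S}.
Read '0': S→∅; now ∅.
The set is empty and remains empty for the remaining 4 symbols.
The final set ∅ contains no accepting state.

No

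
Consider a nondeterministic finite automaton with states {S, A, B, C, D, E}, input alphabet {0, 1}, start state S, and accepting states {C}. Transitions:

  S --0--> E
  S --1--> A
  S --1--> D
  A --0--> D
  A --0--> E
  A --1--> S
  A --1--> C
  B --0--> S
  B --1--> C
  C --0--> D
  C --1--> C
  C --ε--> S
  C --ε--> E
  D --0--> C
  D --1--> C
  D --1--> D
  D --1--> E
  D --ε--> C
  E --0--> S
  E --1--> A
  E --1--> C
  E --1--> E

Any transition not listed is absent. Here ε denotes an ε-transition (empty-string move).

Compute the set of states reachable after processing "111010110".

{S, C, D, E}

Start in {S}.
Read '1': S→{A, D}; union {A, D}; ε-closure = {S, A, C, D, E}.
Read '1': S→{A, D}, A→{S, C}, C→{C}, D→{C, D, E}, E→{A, C, E}; now {S, A, C, D, E}.
Read '1': S→{A, D}, A→{S, C}, C→{C}, D→{C, D, E}, E→{A, C, E}; now {S, A, C, D, E}.
Read '0': S→{E}, A→{D, E}, C→{D}, D→{C}, E→{S}; now {S, C, D, E}.
Read '1': S→{A, D}, C→{C}, D→{C, D, E}, E→{A, C, E}; union {A, C, D, E}; ε-closure = {S, A, C, D, E}.
Read '0': S→{E}, A→{D, E}, C→{D}, D→{C}, E→{S}; now {S, C, D, E}.
Read '1': S→{A, D}, C→{C}, D→{C, D, E}, E→{A, C, E}; union {A, C, D, E}; ε-closure = {S, A, C, D, E}.
Read '1': S→{A, D}, A→{S, C}, C→{C}, D→{C, D, E}, E→{A, C, E}; now {S, A, C, D, E}.
Read '0': S→{E}, A→{D, E}, C→{D}, D→{C}, E→{S}; now {S, C, D, E}.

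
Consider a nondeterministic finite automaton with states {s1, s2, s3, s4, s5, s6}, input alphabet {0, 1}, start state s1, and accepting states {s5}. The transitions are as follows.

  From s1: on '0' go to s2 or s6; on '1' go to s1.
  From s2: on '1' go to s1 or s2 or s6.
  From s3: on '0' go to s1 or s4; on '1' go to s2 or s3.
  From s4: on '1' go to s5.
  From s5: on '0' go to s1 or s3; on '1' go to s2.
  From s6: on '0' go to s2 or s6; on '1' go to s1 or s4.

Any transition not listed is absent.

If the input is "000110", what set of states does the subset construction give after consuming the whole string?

{s1, s2, s3, s6}

Start in {s1}.
Read '0': {s1} → {s2, s6}.
Read '0': {s2, s6} → {s2, s6}.
Read '0': {s2, s6} → {s2, s6}.
Read '1': {s2, s6} → {s1, s2, s4, s6}.
Read '1': {s1, s2, s4, s6} → {s1, s2, s4, s5, s6}.
Read '0': {s1, s2, s4, s5, s6} → {s1, s2, s3, s6}.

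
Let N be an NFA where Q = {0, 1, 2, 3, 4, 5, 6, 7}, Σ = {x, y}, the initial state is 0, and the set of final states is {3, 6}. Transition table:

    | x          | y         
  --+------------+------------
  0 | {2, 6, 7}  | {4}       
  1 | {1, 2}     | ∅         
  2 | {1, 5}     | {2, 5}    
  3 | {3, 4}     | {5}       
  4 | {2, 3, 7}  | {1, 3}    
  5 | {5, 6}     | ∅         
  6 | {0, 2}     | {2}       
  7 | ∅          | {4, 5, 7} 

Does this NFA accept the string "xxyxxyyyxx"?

Start in {0}.
Read 'x': 0→{2, 6, 7}; now {2, 6, 7}.
Read 'x': 2→{1, 5}, 6→{0, 2}, 7→∅; now {0, 1, 2, 5}.
Read 'y': 0→{4}, 1→∅, 2→{2, 5}, 5→∅; now {2, 4, 5}.
Read 'x': 2→{1, 5}, 4→{2, 3, 7}, 5→{5, 6}; now {1, 2, 3, 5, 6, 7}.
Read 'x': 1→{1, 2}, 2→{1, 5}, 3→{3, 4}, 5→{5, 6}, 6→{0, 2}, 7→∅; now {0, 1, 2, 3, 4, 5, 6}.
Read 'y': 0→{4}, 1→∅, 2→{2, 5}, 3→{5}, 4→{1, 3}, 5→∅, 6→{2}; now {1, 2, 3, 4, 5}.
Read 'y': 1→∅, 2→{2, 5}, 3→{5}, 4→{1, 3}, 5→∅; now {1, 2, 3, 5}.
Read 'y': 1→∅, 2→{2, 5}, 3→{5}, 5→∅; now {2, 5}.
Read 'x': 2→{1, 5}, 5→{5, 6}; now {1, 5, 6}.
Read 'x': 1→{1, 2}, 5→{5, 6}, 6→{0, 2}; now {0, 1, 2, 5, 6}.
The final set {0, 1, 2, 5, 6} contains the accepting state 6.

Yes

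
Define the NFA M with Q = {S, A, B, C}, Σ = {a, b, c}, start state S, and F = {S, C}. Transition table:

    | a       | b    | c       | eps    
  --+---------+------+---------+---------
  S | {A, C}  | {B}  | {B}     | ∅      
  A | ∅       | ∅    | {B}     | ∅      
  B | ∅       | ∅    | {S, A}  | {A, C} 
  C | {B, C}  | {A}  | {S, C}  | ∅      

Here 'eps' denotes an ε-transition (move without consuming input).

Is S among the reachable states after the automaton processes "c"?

No

Start in {S}.
Read 'c': S→{B}; union {B}; ε-closure = {A, B, C}.
State S is not in {A, B, C}.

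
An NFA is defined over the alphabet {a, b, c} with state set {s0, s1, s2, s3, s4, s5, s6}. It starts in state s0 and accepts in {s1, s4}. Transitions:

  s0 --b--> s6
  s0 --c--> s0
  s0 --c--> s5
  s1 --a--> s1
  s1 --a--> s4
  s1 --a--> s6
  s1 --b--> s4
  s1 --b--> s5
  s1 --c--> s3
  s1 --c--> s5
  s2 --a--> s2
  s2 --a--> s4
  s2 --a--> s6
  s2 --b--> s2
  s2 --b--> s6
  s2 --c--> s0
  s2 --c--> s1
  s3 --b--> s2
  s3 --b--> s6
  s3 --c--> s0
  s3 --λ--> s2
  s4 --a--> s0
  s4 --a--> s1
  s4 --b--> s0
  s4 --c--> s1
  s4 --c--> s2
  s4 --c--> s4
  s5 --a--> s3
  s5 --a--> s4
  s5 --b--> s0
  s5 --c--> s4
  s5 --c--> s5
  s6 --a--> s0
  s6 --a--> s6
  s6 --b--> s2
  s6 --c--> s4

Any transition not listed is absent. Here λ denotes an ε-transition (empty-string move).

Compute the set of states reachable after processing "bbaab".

Start in {s0}.
Read 'b': {s0} → {s6}.
Read 'b': {s6} → {s2}.
Read 'a': {s2} → {s2, s4, s6}.
Read 'a': {s2, s4, s6} → {s0, s1, s2, s4, s6}.
Read 'b': {s0, s1, s2, s4, s6} → {s0, s2, s4, s5, s6}.

{s0, s2, s4, s5, s6}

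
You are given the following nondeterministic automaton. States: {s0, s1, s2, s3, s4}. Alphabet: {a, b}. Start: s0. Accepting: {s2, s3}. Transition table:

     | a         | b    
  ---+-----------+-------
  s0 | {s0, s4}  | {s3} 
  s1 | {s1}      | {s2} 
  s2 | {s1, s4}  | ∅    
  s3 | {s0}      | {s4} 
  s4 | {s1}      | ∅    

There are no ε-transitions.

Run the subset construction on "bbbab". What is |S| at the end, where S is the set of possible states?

Start in {s0}.
Read 'b': {s0} → {s3}.
Read 'b': {s3} → {s4}.
Read 'b': {s4} → ∅.
The set is empty and remains empty for the remaining 2 symbols.
That set has 0 states.

0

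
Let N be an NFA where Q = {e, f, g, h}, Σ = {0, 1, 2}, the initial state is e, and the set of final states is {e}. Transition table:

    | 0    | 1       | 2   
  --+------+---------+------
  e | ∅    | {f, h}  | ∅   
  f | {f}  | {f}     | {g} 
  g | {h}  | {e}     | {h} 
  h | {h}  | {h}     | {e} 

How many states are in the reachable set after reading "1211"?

2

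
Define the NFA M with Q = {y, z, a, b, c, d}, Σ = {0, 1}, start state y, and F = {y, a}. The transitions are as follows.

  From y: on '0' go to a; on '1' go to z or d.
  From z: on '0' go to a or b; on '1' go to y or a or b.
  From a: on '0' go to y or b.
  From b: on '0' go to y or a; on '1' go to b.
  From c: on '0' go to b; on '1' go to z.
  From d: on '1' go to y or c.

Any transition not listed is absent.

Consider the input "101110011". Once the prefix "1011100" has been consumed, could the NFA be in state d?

No

Start in {y}.
Read '1': {y} → {z, d}.
Read '0': {z, d} → {a, b}.
Read '1': {a, b} → {b}.
Read '1': {b} → {b}.
Read '1': {b} → {b}.
Read '0': {b} → {y, a}.
Read '0': {y, a} → {y, a, b}.
State d is not in {y, a, b}.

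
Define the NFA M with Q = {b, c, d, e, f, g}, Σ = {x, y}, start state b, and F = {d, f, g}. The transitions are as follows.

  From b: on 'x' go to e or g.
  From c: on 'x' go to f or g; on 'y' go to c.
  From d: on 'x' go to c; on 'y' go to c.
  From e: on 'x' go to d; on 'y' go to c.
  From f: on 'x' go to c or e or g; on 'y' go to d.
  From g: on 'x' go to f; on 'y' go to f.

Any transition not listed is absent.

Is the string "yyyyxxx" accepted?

Start in {b}.
Read 'y': {b} → ∅.
The set is empty and remains empty for the remaining 6 symbols.
The final set ∅ contains no accepting state.

No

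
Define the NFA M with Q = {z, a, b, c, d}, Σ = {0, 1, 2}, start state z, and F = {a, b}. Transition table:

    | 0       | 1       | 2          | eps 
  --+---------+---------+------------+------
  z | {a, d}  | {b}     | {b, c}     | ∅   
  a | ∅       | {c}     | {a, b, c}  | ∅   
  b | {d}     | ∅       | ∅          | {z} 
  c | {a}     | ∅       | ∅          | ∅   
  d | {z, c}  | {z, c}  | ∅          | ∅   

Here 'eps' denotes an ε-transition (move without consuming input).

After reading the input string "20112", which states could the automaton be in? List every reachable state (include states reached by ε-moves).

Start in {z}.
Read '2': {z} → {z, b, c}.
Read '0': {z, b, c} → {a, d}.
Read '1': {a, d} → {z, c}.
Read '1': {z, c} → {z, b}.
Read '2': {z, b} → {z, b, c}.

{z, b, c}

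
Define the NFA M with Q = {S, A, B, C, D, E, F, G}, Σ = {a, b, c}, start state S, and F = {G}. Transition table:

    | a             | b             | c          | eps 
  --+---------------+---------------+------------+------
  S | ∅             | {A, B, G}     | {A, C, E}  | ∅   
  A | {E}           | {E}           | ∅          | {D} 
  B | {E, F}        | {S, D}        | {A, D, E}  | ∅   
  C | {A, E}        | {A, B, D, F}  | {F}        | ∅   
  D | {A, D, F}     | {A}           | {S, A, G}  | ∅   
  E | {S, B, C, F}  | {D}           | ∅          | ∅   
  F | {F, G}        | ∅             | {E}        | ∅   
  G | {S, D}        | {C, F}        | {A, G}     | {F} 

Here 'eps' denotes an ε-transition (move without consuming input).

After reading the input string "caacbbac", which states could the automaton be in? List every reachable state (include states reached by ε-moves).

{S, A, C, D, E, F, G}

Start in {S}.
Read 'c': S→{A, C, E}; union {A, C, E}; ε-closure = {A, C, D, E}.
Read 'a': A→{E}, C→{A, E}, D→{A, D, F}, E→{S, B, C, F}; now {S, A, B, C, D, E, F}.
Read 'a': S→∅, A→{E}, B→{E, F}, C→{A, E}, D→{A, D, F}, E→{S, B, C, F}, F→{F, G}; now {S, A, B, C, D, E, F, G}.
Read 'c': S→{A, C, E}, A→∅, B→{A, D, E}, C→{F}, D→{S, A, G}, E→∅, F→{E}, G→{A, G}; now {S, A, C, D, E, F, G}.
Read 'b': S→{A, B, G}, A→{E}, C→{A, B, D, F}, D→{A}, E→{D}, F→∅, G→{C, F}; now {A, B, C, D, E, F, G}.
Read 'b': A→{E}, B→{S, D}, C→{A, B, D, F}, D→{A}, E→{D}, F→∅, G→{C, F}; now {S, A, B, C, D, E, F}.
Read 'a': S→∅, A→{E}, B→{E, F}, C→{A, E}, D→{A, D, F}, E→{S, B, C, F}, F→{F, G}; now {S, A, B, C, D, E, F, G}.
Read 'c': S→{A, C, E}, A→∅, B→{A, D, E}, C→{F}, D→{S, A, G}, E→∅, F→{E}, G→{A, G}; now {S, A, C, D, E, F, G}.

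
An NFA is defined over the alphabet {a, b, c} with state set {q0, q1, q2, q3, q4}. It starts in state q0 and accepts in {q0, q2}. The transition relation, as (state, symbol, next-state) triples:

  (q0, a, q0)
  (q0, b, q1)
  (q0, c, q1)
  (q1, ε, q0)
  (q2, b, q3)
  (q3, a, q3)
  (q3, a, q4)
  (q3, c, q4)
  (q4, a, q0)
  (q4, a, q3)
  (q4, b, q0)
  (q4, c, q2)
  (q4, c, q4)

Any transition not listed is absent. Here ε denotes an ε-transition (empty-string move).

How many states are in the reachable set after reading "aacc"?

Start in {q0}.
Read 'a': {q0} → {q0}.
Read 'a': {q0} → {q0}.
Read 'c': {q0} → {q0, q1}.
Read 'c': {q0, q1} → {q0, q1}.
That set has 2 states.

2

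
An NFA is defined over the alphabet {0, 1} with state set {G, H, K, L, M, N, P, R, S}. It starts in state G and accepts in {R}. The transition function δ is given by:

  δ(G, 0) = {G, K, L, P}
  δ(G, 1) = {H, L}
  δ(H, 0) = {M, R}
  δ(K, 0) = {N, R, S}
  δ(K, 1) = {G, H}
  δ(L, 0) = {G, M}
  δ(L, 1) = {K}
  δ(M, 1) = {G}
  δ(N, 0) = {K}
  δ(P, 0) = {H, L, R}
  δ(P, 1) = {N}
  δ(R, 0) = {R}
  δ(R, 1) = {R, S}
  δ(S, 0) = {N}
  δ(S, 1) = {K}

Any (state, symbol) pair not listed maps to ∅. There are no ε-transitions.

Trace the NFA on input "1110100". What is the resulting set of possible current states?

{G, H, K, L, M, N, P, R, S}

Start in {G}.
Read '1': G→{H, L}; now {H, L}.
Read '1': H→∅, L→{K}; now {K}.
Read '1': K→{G, H}; now {G, H}.
Read '0': G→{G, K, L, P}, H→{M, R}; now {G, K, L, M, P, R}.
Read '1': G→{H, L}, K→{G, H}, L→{K}, M→{G}, P→{N}, R→{R, S}; now {G, H, K, L, N, R, S}.
Read '0': G→{G, K, L, P}, H→{M, R}, K→{N, R, S}, L→{G, M}, N→{K}, R→{R}, S→{N}; now {G, K, L, M, N, P, R, S}.
Read '0': G→{G, K, L, P}, K→{N, R, S}, L→{G, M}, M→∅, N→{K}, P→{H, L, R}, R→{R}, S→{N}; now {G, H, K, L, M, N, P, R, S}.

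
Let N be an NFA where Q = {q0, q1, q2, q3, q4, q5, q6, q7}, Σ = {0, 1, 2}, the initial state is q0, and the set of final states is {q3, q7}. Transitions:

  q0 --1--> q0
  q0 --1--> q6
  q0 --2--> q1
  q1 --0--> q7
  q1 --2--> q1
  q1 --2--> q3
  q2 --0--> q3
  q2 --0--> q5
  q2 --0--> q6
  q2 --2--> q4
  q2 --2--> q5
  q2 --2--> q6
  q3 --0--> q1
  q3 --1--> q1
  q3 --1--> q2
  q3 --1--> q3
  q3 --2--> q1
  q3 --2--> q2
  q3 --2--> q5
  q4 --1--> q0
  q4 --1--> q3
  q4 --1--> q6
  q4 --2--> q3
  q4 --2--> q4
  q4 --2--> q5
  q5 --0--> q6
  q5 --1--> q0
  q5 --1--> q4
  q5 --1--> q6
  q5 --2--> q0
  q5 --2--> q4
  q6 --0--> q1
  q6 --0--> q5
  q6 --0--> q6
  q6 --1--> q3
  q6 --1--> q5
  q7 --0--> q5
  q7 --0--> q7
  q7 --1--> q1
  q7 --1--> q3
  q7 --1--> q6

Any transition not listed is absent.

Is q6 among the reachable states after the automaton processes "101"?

Yes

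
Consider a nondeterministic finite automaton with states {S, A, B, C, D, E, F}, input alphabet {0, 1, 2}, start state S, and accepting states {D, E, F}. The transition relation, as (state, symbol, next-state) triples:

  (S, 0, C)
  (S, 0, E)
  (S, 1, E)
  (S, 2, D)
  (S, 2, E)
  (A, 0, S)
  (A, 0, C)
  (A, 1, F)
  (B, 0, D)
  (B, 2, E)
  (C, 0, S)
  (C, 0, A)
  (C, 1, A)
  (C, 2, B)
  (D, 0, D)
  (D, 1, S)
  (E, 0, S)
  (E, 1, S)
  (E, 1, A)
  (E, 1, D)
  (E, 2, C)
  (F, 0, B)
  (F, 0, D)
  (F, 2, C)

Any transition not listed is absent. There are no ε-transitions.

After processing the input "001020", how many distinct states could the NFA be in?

Start in {S}.
Read '0': S→{C, E}; now {C, E}.
Read '0': C→{S, A}, E→{S}; now {S, A}.
Read '1': S→{E}, A→{F}; now {E, F}.
Read '0': E→{S}, F→{B, D}; now {S, B, D}.
Read '2': S→{D, E}, B→{E}, D→∅; now {D, E}.
Read '0': D→{D}, E→{S}; now {S, D}.
That set has 2 states.

2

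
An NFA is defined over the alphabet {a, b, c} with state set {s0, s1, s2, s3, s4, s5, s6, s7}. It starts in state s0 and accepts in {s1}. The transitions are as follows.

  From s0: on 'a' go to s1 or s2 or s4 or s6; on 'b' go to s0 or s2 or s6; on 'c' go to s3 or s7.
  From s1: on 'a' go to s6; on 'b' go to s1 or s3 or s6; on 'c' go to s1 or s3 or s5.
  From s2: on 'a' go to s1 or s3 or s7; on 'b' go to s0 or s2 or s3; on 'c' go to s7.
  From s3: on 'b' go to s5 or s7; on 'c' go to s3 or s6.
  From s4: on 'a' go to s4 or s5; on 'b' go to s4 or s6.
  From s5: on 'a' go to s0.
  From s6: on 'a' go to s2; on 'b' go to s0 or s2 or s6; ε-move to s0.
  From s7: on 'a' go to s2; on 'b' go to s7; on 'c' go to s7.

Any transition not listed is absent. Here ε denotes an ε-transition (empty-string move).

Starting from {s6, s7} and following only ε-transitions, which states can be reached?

Begin with {s6, s7}.
ε-move s6 → s0; add s0.

{s0, s6, s7}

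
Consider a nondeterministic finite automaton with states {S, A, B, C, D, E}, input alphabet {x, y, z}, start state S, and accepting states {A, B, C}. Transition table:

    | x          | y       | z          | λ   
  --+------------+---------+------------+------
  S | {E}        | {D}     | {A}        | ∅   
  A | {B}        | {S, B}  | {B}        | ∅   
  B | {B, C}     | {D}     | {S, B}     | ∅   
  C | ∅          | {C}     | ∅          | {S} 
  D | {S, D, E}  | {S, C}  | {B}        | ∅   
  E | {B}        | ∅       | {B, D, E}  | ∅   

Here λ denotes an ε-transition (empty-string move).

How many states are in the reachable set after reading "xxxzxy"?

3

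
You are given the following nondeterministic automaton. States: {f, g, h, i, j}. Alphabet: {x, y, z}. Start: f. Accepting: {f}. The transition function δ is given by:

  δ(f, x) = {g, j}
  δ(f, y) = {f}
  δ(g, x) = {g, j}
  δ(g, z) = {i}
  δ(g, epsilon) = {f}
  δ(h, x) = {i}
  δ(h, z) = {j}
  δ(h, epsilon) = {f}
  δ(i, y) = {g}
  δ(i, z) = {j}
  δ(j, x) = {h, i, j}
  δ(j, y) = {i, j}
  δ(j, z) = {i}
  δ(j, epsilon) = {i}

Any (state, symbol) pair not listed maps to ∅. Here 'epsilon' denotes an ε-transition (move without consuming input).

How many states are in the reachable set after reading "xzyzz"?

2

Start in {f}.
Read 'x': {f} → {f, g, i, j}.
Read 'z': {f, g, i, j} → {i, j}.
Read 'y': {i, j} → {f, g, i, j}.
Read 'z': {f, g, i, j} → {i, j}.
Read 'z': {i, j} → {i, j}.
That set has 2 states.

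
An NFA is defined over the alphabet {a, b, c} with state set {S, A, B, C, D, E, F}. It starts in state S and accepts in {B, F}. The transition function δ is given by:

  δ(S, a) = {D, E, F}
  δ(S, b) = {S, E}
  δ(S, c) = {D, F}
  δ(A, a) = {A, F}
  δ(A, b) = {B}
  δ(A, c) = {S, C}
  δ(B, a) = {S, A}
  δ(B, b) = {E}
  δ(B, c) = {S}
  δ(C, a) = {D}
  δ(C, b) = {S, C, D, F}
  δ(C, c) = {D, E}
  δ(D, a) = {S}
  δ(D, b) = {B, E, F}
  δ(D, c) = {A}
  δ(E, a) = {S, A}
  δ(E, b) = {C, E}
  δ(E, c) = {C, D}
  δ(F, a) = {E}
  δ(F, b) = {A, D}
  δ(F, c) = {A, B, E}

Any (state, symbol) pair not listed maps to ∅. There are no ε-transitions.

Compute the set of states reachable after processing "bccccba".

Start in {S}.
Read 'b': S→{S, E}; now {S, E}.
Read 'c': S→{D, F}, E→{C, D}; now {C, D, F}.
Read 'c': C→{D, E}, D→{A}, F→{A, B, E}; now {A, B, D, E}.
Read 'c': A→{S, C}, B→{S}, D→{A}, E→{C, D}; now {S, A, C, D}.
Read 'c': S→{D, F}, A→{S, C}, C→{D, E}, D→{A}; now {S, A, C, D, E, F}.
Read 'b': S→{S, E}, A→{B}, C→{S, C, D, F}, D→{B, E, F}, E→{C, E}, F→{A, D}; now {S, A, B, C, D, E, F}.
Read 'a': S→{D, E, F}, A→{A, F}, B→{S, A}, C→{D}, D→{S}, E→{S, A}, F→{E}; now {S, A, D, E, F}.

{S, A, D, E, F}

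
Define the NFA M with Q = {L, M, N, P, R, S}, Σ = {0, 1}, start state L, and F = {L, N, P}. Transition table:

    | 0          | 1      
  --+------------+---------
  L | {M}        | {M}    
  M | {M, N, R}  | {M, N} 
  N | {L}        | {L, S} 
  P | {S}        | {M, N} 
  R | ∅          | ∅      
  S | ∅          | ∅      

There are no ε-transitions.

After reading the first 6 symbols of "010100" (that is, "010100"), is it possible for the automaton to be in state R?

Start in {L}.
Read '0': L→{M}; now {M}.
Read '1': M→{M, N}; now {M, N}.
Read '0': M→{M, N, R}, N→{L}; now {L, M, N, R}.
Read '1': L→{M}, M→{M, N}, N→{L, S}, R→∅; now {L, M, N, S}.
Read '0': L→{M}, M→{M, N, R}, N→{L}, S→∅; now {L, M, N, R}.
Read '0': L→{M}, M→{M, N, R}, N→{L}, R→∅; now {L, M, N, R}.
State R is in {L, M, N, R}.

Yes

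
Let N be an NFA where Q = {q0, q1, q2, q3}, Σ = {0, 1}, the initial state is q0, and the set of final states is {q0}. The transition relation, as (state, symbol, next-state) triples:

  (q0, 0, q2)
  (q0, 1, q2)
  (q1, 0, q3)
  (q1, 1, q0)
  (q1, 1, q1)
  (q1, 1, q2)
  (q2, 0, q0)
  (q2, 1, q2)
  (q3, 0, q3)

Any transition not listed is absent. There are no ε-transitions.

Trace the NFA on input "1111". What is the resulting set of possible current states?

{q2}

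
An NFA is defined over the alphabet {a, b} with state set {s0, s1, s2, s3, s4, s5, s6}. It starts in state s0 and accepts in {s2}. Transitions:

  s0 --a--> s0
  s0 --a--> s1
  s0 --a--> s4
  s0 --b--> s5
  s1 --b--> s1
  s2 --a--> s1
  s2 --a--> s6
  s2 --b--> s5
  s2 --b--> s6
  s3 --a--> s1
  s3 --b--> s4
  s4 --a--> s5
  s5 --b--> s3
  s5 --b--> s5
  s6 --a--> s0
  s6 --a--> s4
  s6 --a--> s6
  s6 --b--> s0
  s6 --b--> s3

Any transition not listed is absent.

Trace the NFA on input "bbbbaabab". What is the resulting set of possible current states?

∅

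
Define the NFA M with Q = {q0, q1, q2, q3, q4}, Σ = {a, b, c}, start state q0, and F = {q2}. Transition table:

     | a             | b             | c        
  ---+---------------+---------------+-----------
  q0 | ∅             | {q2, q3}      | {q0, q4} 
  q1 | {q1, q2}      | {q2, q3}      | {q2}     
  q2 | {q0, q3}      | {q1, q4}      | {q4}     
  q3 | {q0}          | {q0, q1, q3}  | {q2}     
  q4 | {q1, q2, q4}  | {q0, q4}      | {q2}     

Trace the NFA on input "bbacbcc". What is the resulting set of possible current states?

{q0, q2, q4}

Start in {q0}.
Read 'b': q0→{q2, q3}; now {q2, q3}.
Read 'b': q2→{q1, q4}, q3→{q0, q1, q3}; now {q0, q1, q3, q4}.
Read 'a': q0→∅, q1→{q1, q2}, q3→{q0}, q4→{q1, q2, q4}; now {q0, q1, q2, q4}.
Read 'c': q0→{q0, q4}, q1→{q2}, q2→{q4}, q4→{q2}; now {q0, q2, q4}.
Read 'b': q0→{q2, q3}, q2→{q1, q4}, q4→{q0, q4}; now {q0, q1, q2, q3, q4}.
Read 'c': q0→{q0, q4}, q1→{q2}, q2→{q4}, q3→{q2}, q4→{q2}; now {q0, q2, q4}.
Read 'c': q0→{q0, q4}, q2→{q4}, q4→{q2}; now {q0, q2, q4}.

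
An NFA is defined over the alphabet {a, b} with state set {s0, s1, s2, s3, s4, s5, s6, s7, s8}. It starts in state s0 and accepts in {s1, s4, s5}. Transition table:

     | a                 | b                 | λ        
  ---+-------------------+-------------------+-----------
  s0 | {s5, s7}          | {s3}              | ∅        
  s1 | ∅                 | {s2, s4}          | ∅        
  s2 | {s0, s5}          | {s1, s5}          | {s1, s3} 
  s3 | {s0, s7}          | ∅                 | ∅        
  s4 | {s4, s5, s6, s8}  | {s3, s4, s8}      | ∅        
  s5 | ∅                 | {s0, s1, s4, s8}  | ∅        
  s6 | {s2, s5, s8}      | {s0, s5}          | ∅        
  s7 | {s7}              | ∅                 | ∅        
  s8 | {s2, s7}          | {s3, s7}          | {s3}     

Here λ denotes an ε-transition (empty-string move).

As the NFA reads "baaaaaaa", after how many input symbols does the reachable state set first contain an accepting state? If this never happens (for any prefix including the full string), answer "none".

Start in {s0}.
Read 'b': {s0} → {s3}.
Read 'a': {s3} → {s0, s7}.
Read 'a': {s0, s7} → {s5, s7}.
None of the earlier sets intersect F, but {s5, s7} does.

3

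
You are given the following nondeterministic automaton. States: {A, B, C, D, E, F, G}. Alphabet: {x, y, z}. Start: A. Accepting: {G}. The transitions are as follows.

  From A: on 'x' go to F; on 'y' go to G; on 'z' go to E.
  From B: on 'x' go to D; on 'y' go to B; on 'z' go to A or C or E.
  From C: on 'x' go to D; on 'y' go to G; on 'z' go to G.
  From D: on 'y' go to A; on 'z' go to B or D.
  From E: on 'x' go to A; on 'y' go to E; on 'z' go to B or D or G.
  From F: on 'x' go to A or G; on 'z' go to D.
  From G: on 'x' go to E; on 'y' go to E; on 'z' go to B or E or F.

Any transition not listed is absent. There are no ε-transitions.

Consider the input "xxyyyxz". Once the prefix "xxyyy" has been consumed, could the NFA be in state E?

Start in {A}.
Read 'x': A→{F}; now {F}.
Read 'x': F→{A, G}; now {A, G}.
Read 'y': A→{G}, G→{E}; now {E, G}.
Read 'y': E→{E}, G→{E}; now {E}.
Read 'y': E→{E}; now {E}.
State E is in {E}.

Yes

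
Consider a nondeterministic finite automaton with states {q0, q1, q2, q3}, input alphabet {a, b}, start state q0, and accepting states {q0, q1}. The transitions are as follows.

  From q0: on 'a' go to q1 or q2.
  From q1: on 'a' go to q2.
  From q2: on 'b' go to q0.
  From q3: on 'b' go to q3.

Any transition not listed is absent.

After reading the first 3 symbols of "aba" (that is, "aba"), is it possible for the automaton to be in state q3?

No

Start in {q0}.
Read 'a': q0→{q1, q2}; now {q1, q2}.
Read 'b': q1→∅, q2→{q0}; now {q0}.
Read 'a': q0→{q1, q2}; now {q1, q2}.
State q3 is not in {q1, q2}.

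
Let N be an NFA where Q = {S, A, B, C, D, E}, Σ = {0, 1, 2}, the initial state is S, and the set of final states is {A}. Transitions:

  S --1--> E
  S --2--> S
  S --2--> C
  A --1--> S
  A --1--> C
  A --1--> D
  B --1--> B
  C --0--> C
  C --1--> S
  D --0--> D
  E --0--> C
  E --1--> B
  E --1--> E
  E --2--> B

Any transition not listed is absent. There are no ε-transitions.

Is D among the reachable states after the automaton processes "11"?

No

Start in {S}.
Read '1': {S} → {E}.
Read '1': {E} → {B, E}.
State D is not in {B, E}.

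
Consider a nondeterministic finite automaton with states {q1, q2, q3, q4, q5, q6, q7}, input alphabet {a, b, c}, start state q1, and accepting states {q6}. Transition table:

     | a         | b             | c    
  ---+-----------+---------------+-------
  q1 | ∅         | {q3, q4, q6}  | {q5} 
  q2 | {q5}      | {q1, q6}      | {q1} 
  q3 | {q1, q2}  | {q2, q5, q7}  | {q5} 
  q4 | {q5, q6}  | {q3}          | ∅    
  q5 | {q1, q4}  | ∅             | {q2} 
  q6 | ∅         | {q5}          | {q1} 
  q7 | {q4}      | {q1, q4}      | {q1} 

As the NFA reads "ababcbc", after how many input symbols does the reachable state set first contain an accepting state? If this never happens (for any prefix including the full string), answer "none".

Start in {q1}.
Read 'a': {q1} → ∅.
The set is empty and remains empty for the remaining 6 symbols.
No reachable set along the way intersects F.

none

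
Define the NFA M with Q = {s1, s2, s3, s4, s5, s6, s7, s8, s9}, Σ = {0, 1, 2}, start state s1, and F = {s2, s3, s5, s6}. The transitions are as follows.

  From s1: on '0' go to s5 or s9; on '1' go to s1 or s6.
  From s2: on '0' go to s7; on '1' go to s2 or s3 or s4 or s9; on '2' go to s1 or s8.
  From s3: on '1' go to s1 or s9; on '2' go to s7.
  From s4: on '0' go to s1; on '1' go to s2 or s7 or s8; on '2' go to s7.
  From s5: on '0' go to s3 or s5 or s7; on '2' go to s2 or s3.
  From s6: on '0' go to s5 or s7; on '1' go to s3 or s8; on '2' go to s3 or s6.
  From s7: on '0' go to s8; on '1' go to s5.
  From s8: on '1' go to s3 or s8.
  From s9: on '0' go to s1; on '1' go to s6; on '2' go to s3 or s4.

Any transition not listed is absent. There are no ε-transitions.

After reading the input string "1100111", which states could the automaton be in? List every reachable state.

{s1, s3, s6, s8, s9}

Start in {s1}.
Read '1': s1→{s1, s6}; now {s1, s6}.
Read '1': s1→{s1, s6}, s6→{s3, s8}; now {s1, s3, s6, s8}.
Read '0': s1→{s5, s9}, s3→∅, s6→{s5, s7}, s8→∅; now {s5, s7, s9}.
Read '0': s5→{s3, s5, s7}, s7→{s8}, s9→{s1}; now {s1, s3, s5, s7, s8}.
Read '1': s1→{s1, s6}, s3→{s1, s9}, s5→∅, s7→{s5}, s8→{s3, s8}; now {s1, s3, s5, s6, s8, s9}.
Read '1': s1→{s1, s6}, s3→{s1, s9}, s5→∅, s6→{s3, s8}, s8→{s3, s8}, s9→{s6}; now {s1, s3, s6, s8, s9}.
Read '1': s1→{s1, s6}, s3→{s1, s9}, s6→{s3, s8}, s8→{s3, s8}, s9→{s6}; now {s1, s3, s6, s8, s9}.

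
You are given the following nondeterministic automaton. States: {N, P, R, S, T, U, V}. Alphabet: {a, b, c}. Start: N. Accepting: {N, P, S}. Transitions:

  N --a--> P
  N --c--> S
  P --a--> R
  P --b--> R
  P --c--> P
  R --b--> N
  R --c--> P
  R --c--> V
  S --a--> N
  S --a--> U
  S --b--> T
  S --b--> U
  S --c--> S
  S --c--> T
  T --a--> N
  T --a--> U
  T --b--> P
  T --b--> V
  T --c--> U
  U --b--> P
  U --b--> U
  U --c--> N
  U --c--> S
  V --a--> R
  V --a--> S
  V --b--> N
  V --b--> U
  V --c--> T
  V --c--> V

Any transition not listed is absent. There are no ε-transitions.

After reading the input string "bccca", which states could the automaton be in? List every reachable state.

Start in {N}.
Read 'b': N→∅; now ∅.
The set is empty and remains empty for the remaining 4 symbols.

∅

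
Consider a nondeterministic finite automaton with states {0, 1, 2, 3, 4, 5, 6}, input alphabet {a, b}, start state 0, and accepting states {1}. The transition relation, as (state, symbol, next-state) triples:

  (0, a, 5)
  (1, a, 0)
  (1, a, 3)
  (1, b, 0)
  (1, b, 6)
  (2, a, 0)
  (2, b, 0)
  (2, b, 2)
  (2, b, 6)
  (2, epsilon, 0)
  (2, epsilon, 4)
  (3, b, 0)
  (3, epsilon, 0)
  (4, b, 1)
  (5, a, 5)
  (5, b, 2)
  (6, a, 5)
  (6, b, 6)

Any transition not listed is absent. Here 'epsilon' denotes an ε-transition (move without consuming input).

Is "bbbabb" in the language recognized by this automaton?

No

Start in {0}.
Read 'b': 0→∅; now ∅.
The set is empty and remains empty for the remaining 5 symbols.
The final set ∅ contains no accepting state.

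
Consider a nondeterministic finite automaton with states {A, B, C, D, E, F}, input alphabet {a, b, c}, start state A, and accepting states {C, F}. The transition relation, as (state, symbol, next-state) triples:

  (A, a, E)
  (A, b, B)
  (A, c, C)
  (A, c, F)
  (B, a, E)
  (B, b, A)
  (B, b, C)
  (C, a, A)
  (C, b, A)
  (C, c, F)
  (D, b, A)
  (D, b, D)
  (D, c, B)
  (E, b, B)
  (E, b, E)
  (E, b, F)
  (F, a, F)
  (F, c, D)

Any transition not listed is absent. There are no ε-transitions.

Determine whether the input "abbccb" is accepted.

Yes

Start in {A}.
Read 'a': A→{E}; now {E}.
Read 'b': E→{B, E, F}; now {B, E, F}.
Read 'b': B→{A, C}, E→{B, E, F}, F→∅; now {A, B, C, E, F}.
Read 'c': A→{C, F}, B→∅, C→{F}, E→∅, F→{D}; now {C, D, F}.
Read 'c': C→{F}, D→{B}, F→{D}; now {B, D, F}.
Read 'b': B→{A, C}, D→{A, D}, F→∅; now {A, C, D}.
The final set {A, C, D} contains the accepting state C.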